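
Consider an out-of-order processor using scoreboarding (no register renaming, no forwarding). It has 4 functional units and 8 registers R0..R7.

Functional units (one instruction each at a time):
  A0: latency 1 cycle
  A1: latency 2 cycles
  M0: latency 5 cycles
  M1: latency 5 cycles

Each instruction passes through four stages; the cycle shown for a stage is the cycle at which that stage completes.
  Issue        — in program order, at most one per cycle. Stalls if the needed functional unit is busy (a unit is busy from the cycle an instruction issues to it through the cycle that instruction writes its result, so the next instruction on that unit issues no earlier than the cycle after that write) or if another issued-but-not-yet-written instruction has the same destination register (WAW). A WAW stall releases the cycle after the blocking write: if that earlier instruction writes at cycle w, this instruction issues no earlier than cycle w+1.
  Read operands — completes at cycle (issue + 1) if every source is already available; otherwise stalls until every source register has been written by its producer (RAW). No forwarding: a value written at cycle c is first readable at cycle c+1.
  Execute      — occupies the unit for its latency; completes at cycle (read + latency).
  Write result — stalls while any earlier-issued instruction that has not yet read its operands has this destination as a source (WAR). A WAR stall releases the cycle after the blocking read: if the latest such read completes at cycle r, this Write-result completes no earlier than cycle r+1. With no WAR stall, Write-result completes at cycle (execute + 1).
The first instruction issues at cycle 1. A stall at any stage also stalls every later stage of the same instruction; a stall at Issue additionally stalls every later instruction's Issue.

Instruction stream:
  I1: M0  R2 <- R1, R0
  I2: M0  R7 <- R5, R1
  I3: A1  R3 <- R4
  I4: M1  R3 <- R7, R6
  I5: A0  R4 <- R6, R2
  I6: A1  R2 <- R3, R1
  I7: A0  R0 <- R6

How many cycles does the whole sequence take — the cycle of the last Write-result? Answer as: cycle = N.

cycle = 27

[1] I1→M0
[2] I1 RO
[7] I1 EX
[8] I1 WR R2
[9] I2→M0
[10] I2 RO | I3→A1
[11] I3 RO
[13] I3 EX
[14] I3 WR R3
[15] I2 EX | I4→M1
[16] I2 WR R7 | I5→A0
[17] I4 RO | I5 RO | I6→A1
[18] I5 EX
[19] I5 WR R4
[20] I7→A0
[21] I7 RO
[22] I4 EX | I7 EX
[23] I4 WR R3 | I7 WR R0
[24] I6 RO
[26] I6 EX
[27] I6 WR R2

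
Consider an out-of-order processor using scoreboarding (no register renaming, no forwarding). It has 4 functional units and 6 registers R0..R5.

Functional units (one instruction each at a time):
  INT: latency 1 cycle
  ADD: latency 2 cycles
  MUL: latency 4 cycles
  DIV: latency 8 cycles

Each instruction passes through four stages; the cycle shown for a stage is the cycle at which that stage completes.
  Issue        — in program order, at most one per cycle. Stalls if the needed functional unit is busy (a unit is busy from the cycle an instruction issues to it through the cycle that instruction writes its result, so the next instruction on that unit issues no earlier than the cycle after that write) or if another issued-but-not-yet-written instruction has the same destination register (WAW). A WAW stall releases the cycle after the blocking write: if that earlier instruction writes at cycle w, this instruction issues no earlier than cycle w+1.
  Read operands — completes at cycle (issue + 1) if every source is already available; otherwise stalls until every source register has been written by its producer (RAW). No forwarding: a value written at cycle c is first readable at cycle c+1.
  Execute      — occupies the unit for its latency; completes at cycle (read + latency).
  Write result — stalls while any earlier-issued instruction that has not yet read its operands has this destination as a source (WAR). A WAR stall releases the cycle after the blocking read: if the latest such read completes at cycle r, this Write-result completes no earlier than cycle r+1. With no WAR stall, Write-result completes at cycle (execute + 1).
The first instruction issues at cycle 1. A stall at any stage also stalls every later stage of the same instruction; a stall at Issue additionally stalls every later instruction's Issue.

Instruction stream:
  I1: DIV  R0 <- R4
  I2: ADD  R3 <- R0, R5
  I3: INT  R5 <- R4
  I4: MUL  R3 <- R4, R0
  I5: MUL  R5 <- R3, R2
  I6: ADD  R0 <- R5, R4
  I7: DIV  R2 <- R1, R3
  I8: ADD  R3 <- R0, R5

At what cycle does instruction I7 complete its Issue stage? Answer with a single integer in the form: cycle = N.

cycle = 25

  I1 | 1 | 2 | 10 | 11
  I2 | 2 | 12 | 14 | 15   RAW R0: wait I1 write@11
  I3 | 3 | 4 | 5 | 13   WAR R5: wait I2 read@12
  I4 | 16 | 17 | 21 | 22   WAW R3: wait I2 write@15
  I5 | 23 | 24 | 28 | 29   struct: MUL busy until I4 writes@22
  I6 | 24 | 30 | 32 | 33   RAW R5: wait I5 write@29
  I7 | 25 | 26 | 34 | 35
  I8 | 34 | 35 | 37 | 38   struct: ADD busy until I6 writes@33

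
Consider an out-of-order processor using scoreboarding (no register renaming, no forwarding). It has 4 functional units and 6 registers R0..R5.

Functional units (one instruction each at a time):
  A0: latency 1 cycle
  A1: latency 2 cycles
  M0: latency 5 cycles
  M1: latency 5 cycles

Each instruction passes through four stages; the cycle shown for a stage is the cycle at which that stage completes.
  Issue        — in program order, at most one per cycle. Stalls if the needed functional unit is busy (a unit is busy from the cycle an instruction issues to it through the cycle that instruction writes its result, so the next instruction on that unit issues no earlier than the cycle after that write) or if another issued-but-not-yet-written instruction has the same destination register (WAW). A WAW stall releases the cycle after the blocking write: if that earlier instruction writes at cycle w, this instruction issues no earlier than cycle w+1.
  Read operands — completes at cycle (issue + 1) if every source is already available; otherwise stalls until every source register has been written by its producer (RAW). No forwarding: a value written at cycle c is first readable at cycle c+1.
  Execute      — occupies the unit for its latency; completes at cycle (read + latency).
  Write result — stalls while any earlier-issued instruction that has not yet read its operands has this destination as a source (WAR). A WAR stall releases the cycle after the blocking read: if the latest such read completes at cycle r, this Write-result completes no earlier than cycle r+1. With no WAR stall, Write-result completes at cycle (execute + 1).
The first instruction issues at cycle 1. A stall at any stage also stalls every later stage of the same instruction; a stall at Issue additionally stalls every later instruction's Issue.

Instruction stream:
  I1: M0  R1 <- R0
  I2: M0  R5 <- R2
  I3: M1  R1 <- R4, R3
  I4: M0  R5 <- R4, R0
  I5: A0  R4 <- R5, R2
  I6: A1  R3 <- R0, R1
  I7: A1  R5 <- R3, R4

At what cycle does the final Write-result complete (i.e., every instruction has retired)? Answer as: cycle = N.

  I1 | 1 | 2 | 7 | 8
  I2 | 9 | 10 | 15 | 16   struct: M0 busy until I1 writes@8
  I3 | 10 | 11 | 16 | 17
  I4 | 17 | 18 | 23 | 24   struct: M0 busy until I2 writes@16
  I5 | 18 | 25 | 26 | 27   RAW R5: wait I4 write@24
  I6 | 19 | 20 | 22 | 23
  I7 | 25 | 28 | 30 | 31   WAW R5: wait I4 write@24 · RAW R4: wait I5 write@27

cycle = 31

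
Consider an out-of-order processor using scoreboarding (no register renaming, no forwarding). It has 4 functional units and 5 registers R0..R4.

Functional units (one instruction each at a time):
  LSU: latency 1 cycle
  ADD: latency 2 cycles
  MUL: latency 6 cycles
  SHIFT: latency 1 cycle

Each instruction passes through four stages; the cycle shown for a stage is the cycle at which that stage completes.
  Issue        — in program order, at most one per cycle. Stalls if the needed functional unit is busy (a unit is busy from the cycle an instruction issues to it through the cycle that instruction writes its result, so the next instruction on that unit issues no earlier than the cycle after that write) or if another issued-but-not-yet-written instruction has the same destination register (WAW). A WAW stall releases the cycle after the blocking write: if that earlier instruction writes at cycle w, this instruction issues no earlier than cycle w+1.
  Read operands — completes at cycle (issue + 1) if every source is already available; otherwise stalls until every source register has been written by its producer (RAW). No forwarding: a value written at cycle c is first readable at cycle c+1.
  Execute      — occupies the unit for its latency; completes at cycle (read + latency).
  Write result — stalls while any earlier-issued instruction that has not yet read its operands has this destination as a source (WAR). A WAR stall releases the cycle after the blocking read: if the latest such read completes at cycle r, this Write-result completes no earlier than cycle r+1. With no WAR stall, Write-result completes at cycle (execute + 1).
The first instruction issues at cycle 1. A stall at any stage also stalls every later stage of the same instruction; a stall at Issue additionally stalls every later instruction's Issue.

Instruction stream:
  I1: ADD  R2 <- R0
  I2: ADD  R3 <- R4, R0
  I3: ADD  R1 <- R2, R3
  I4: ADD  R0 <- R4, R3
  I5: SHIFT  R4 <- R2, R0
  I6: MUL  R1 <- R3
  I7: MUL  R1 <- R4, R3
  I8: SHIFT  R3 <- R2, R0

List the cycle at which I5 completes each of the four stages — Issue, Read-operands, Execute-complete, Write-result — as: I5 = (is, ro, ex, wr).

cycle 1: I1→ADD
cycle 2: I1 RO
cycle 4: I1 EX
cycle 5: I1 WR R2
cycle 6: I2→ADD
cycle 7: I2 RO
cycle 9: I2 EX
cycle 10: I2 WR R3
cycle 11: I3→ADD
cycle 12: I3 RO
cycle 14: I3 EX
cycle 15: I3 WR R1
cycle 16: I4→ADD
cycle 17: I4 RO; I5→SHIFT
cycle 18: I6→MUL
cycle 19: I4 EX; I6 RO
cycle 20: I4 WR R0
cycle 21: I5 RO
cycle 22: I5 EX
cycle 23: I5 WR R4
cycle 25: I6 EX
cycle 26: I6 WR R1
cycle 27: I7→MUL
cycle 28: I7 RO; I8→SHIFT
cycle 29: I8 RO
cycle 30: I8 EX
cycle 31: I8 WR R3
cycle 34: I7 EX
cycle 35: I7 WR R1

I5 = (17, 21, 22, 23)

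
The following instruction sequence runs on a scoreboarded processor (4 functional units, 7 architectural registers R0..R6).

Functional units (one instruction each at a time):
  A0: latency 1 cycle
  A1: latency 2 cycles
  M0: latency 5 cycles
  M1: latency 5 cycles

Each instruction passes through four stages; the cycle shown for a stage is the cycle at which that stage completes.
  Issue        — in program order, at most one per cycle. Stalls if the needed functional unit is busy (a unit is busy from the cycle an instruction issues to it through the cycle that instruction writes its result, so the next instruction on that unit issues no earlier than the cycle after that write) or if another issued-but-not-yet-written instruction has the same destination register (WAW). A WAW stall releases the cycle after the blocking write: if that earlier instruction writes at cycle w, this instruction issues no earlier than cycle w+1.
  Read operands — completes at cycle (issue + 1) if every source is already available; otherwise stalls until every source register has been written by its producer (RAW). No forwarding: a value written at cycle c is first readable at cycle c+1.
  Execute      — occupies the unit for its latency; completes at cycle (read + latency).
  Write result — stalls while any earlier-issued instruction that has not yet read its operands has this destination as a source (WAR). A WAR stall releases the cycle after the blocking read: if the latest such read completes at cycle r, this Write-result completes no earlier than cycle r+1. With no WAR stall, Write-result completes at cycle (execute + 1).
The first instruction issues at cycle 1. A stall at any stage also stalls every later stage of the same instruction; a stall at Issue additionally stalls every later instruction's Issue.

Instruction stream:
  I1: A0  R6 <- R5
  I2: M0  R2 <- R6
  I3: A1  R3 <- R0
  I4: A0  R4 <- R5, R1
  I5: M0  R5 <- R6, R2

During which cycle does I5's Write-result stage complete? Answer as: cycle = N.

cycle = 19

I1: IS=1 RO=2 EX=3 WR=4
I2: IS=2 RO=5 EX=10 WR=11  [RAW R6: wait I1 write@4]
I3: IS=3 RO=4 EX=6 WR=7
I4: IS=5 RO=6 EX=7 WR=8  [struct: A0 busy until I1 writes@4]
I5: IS=12 RO=13 EX=18 WR=19  [struct: M0 busy until I2 writes@11]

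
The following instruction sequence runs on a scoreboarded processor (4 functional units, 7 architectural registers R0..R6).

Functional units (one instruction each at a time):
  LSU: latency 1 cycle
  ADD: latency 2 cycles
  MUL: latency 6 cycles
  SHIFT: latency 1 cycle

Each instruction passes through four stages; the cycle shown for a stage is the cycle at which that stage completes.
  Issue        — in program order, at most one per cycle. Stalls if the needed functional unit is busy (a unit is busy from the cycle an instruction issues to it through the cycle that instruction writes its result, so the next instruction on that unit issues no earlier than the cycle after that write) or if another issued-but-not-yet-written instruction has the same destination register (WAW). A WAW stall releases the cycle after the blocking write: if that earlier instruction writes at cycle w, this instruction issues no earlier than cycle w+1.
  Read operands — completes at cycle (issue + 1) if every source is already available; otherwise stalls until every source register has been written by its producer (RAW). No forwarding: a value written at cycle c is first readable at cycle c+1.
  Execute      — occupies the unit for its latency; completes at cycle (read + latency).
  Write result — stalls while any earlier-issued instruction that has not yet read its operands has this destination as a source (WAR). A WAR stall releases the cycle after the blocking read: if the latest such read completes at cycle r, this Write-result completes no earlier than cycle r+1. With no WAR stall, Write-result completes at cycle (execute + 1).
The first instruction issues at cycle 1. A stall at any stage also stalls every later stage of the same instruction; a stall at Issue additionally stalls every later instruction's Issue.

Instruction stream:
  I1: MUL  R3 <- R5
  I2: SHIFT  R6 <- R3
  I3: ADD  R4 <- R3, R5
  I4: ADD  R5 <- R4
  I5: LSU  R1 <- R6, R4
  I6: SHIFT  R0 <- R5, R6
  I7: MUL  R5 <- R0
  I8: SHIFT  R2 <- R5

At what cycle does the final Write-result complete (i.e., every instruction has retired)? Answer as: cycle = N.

cycle = 32

cycle 1: issue I1 (MUL)
cycle 2: I1 read-ops, issue I2 (SHIFT)
cycle 3: issue I3 (ADD)
cycle 8: I1 finished on MUL
cycle 9: I1→R3
cycle 10: I2 read-ops, I3 read-ops
cycle 11: I2 finished on SHIFT
cycle 12: I2→R6, I3 finished on ADD
cycle 13: I3→R4
cycle 14: issue I4 (ADD)
cycle 15: I4 read-ops, issue I5 (LSU)
cycle 16: I5 read-ops, issue I6 (SHIFT)
cycle 17: I4 finished on ADD, I5 finished on LSU
cycle 18: I4→R5, I5→R1
cycle 19: I6 read-ops, issue I7 (MUL)
cycle 20: I6 finished on SHIFT
cycle 21: I6→R0
cycle 22: I7 read-ops, issue I8 (SHIFT)
cycle 28: I7 finished on MUL
cycle 29: I7→R5
cycle 30: I8 read-ops
cycle 31: I8 finished on SHIFT
cycle 32: I8→R2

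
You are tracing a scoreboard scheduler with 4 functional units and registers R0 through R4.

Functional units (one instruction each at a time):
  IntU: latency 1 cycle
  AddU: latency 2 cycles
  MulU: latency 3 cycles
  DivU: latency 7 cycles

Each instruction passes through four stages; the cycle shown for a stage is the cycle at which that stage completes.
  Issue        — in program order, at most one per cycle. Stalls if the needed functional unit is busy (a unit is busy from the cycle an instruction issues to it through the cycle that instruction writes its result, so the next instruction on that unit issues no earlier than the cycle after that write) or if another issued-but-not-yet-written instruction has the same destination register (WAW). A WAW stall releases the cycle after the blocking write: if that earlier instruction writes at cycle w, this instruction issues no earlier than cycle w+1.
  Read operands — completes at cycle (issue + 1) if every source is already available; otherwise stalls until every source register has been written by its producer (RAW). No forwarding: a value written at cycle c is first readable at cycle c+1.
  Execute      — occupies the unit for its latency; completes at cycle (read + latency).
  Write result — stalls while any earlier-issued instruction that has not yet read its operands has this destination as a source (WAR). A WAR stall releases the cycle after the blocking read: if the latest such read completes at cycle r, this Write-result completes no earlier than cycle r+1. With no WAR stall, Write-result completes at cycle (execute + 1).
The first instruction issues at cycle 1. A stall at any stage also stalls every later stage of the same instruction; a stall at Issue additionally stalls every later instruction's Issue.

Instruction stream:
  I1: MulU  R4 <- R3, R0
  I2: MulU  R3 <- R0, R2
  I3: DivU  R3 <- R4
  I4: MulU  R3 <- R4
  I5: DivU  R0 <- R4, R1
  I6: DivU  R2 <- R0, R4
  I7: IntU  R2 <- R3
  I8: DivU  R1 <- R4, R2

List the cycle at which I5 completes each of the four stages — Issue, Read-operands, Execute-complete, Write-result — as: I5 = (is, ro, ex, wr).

I1: IS=1 RO=2 EX=5 WR=6
I2: IS=7 RO=8 EX=11 WR=12  [struct: MulU busy until I1 writes@6]
I3: IS=13 RO=14 EX=21 WR=22  [WAW R3: wait I2 write@12]
I4: IS=23 RO=24 EX=27 WR=28  [WAW R3: wait I3 write@22]
I5: IS=24 RO=25 EX=32 WR=33
I6: IS=34 RO=35 EX=42 WR=43  [struct: DivU busy until I5 writes@33]
I7: IS=44 RO=45 EX=46 WR=47  [WAW R2: wait I6 write@43]
I8: IS=45 RO=48 EX=55 WR=56  [RAW R2: wait I7 write@47]

I5 = (24, 25, 32, 33)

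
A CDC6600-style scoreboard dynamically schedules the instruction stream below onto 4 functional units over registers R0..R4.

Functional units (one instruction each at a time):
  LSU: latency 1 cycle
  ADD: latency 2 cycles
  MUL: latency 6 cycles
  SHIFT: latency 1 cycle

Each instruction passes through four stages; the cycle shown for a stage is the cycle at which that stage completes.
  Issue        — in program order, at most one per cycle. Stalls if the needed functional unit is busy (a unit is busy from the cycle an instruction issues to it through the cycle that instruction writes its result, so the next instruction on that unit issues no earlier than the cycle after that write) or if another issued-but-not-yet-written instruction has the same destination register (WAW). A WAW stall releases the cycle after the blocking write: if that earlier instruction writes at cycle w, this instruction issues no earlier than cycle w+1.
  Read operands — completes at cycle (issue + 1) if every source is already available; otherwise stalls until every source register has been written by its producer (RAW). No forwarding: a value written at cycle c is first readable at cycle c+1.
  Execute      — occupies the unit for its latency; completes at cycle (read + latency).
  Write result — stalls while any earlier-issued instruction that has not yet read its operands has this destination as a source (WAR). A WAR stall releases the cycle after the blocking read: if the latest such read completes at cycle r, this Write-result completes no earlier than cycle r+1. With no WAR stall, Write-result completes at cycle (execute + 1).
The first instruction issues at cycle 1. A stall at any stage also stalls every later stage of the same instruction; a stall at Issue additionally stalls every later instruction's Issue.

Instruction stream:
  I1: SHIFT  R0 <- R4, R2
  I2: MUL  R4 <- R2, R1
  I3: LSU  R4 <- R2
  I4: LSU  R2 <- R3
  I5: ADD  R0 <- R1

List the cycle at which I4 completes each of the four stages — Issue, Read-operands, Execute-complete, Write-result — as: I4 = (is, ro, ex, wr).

c1: I1→SHIFT
c2: I1 RO · I2→MUL
c3: I1 EX · I2 RO
c4: I1 WR R0
c9: I2 EX
c10: I2 WR R4
c11: I3→LSU
c12: I3 RO
c13: I3 EX
c14: I3 WR R4
c15: I4→LSU
c16: I4 RO · I5→ADD
c17: I4 EX · I5 RO
c18: I4 WR R2
c19: I5 EX
c20: I5 WR R0

I4 = (15, 16, 17, 18)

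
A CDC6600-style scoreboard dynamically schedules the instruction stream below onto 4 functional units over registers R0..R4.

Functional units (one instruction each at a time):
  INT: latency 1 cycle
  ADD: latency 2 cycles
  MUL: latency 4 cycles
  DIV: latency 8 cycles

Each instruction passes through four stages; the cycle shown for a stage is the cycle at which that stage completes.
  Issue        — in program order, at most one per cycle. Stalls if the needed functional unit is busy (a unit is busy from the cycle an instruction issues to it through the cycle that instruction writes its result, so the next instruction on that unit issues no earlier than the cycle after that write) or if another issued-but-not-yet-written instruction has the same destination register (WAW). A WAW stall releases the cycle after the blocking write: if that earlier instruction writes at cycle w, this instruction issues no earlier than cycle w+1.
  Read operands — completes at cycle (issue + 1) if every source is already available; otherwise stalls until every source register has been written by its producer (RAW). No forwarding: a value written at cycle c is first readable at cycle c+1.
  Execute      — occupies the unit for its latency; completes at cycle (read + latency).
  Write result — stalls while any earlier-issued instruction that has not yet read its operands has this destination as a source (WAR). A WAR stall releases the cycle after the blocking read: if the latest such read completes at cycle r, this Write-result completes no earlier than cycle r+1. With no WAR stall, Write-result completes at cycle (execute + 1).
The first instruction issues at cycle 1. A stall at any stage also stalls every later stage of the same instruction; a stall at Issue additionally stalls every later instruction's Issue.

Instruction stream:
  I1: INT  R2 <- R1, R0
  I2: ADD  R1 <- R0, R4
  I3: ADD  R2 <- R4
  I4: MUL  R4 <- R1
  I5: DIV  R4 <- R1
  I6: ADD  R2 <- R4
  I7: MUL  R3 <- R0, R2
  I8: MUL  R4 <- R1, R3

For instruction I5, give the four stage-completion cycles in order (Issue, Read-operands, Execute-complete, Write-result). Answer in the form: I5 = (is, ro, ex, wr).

I5 = (15, 16, 24, 25)

cycle 1: I1 dispatched to INT
cycle 2: I1 operands ready; I2 dispatched to ADD
cycle 3: I1 complete; I2 operands ready
cycle 4: R2←I1
cycle 5: I2 complete
cycle 6: R1←I2
cycle 7: I3 dispatched to ADD
cycle 8: I3 operands ready; I4 dispatched to MUL
cycle 9: I4 operands ready
cycle 10: I3 complete
cycle 11: R2←I3
cycle 13: I4 complete
cycle 14: R4←I4
cycle 15: I5 dispatched to DIV
cycle 16: I5 operands ready; I6 dispatched to ADD
cycle 17: I7 dispatched to MUL
cycle 24: I5 complete
cycle 25: R4←I5
cycle 26: I6 operands ready
cycle 28: I6 complete
cycle 29: R2←I6
cycle 30: I7 operands ready
cycle 34: I7 complete
cycle 35: R3←I7
cycle 36: I8 dispatched to MUL
cycle 37: I8 operands ready
cycle 41: I8 complete
cycle 42: R4←I8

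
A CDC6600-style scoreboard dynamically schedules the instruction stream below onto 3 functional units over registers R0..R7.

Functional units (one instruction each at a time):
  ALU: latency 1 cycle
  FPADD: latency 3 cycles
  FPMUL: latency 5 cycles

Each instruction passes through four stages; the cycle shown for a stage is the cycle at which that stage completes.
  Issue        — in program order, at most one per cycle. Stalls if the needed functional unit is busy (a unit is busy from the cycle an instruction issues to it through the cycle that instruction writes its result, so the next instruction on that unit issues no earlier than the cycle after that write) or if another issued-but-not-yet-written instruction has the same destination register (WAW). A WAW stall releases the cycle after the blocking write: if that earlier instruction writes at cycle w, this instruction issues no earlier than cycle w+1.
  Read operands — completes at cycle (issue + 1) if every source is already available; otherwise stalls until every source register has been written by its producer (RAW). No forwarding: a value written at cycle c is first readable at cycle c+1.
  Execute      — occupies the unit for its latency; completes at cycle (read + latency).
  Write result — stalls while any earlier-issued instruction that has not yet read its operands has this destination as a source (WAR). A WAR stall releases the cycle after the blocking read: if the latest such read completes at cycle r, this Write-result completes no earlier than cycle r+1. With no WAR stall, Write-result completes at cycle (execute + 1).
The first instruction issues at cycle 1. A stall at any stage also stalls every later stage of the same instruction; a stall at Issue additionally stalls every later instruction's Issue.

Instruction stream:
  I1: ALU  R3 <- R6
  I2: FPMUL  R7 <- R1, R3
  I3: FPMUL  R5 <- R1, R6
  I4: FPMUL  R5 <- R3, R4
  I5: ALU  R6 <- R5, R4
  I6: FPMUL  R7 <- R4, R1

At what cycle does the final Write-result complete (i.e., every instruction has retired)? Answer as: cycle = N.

cycle = 35

t=1  I1 issues→ALU
t=2  I1 reads · I2 issues→FPMUL
t=3  I1 exec-done
t=4  I1 writes R3
t=5  I2 reads
t=10  I2 exec-done
t=11  I2 writes R7
t=12  I3 issues→FPMUL
t=13  I3 reads
t=18  I3 exec-done
t=19  I3 writes R5
t=20  I4 issues→FPMUL
t=21  I4 reads · I5 issues→ALU
t=26  I4 exec-done
t=27  I4 writes R5
t=28  I5 reads · I6 issues→FPMUL
t=29  I5 exec-done · I6 reads
t=30  I5 writes R6
t=34  I6 exec-done
t=35  I6 writes R7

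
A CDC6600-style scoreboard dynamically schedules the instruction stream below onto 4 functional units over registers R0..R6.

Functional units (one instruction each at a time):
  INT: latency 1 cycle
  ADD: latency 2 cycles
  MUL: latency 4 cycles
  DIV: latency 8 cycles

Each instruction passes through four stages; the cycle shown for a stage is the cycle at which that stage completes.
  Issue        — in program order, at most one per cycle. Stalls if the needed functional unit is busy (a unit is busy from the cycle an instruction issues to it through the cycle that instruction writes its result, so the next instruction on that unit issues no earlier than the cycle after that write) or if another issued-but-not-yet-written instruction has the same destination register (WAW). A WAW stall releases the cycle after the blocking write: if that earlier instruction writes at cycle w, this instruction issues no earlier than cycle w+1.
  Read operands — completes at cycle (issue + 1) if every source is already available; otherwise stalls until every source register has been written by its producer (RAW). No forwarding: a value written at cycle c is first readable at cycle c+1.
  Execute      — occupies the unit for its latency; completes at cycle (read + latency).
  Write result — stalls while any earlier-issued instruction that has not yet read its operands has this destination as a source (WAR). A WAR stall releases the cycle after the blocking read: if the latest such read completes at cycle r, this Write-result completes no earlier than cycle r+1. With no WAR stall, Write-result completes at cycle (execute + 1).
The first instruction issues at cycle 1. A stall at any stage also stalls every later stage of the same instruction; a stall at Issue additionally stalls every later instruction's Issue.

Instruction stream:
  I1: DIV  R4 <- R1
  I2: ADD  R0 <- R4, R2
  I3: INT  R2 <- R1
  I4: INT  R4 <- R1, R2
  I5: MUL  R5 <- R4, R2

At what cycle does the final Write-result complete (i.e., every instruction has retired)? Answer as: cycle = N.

I1  is:1  ro:2  ex:10  wr:11
I2  is:2  ro:12  ex:14  wr:15  — RAW R4: wait I1 write@11
I3  is:3  ro:4  ex:5  wr:13  — WAR R2: wait I2 read@12
I4  is:14  ro:15  ex:16  wr:17  — struct: INT busy until I3 writes@13
I5  is:15  ro:18  ex:22  wr:23  — RAW R4: wait I4 write@17

cycle = 23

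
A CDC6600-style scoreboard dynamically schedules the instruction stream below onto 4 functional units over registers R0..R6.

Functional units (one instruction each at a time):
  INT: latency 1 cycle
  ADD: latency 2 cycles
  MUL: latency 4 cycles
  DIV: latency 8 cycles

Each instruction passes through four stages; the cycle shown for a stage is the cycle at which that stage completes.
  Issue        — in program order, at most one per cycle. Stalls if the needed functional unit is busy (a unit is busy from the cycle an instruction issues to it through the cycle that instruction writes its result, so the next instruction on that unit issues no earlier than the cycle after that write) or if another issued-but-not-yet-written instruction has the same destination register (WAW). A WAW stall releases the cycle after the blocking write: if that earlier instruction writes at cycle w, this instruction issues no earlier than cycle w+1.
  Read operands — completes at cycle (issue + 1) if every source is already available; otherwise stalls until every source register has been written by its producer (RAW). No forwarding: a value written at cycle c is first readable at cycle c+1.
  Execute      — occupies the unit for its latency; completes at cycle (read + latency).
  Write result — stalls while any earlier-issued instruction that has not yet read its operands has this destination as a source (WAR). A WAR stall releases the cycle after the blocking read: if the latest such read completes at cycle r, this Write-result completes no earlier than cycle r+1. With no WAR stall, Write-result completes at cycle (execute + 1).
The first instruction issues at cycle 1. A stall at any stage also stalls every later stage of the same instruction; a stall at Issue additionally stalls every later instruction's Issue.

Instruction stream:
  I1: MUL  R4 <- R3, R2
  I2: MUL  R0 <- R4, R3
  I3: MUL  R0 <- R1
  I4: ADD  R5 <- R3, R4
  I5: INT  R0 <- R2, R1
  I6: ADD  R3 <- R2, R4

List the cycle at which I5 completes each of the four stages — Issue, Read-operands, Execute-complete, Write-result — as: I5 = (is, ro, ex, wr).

[I1] 1/2/6/7
[I2] 8/9/13/14  (struct: MUL busy until I1 writes@7)
[I3] 15/16/20/21  (struct: MUL busy until I2 writes@14)
[I4] 16/17/19/20
[I5] 22/23/24/25  (WAW R0: wait I3 write@21)
[I6] 23/24/26/27

I5 = (22, 23, 24, 25)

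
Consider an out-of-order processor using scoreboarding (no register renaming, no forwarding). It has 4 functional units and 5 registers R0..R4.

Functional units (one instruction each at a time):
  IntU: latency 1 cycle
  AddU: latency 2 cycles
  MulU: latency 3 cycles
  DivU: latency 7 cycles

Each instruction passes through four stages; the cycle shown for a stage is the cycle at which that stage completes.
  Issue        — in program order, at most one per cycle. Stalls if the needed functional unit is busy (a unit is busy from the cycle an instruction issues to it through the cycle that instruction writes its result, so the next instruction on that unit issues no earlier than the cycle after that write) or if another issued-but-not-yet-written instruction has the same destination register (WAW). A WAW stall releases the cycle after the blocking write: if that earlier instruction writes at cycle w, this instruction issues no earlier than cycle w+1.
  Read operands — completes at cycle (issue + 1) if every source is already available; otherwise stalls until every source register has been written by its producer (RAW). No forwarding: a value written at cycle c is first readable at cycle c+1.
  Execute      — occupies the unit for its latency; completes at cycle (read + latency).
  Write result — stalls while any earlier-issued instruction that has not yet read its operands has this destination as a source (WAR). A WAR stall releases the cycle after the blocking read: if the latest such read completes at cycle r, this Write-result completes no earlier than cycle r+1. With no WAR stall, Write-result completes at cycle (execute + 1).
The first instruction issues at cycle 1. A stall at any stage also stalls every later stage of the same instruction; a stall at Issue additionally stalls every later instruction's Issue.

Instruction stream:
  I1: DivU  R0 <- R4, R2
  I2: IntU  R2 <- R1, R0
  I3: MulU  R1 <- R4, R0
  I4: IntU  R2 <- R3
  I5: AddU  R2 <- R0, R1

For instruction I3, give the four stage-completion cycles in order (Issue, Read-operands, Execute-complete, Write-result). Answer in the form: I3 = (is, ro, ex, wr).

I3 = (3, 11, 14, 15)

t=1  I1→DivU
t=2  I1 RO · I2→IntU
t=3  I3→MulU
t=9  I1 EX
t=10  I1 WR R0
t=11  I2 RO · I3 RO
t=12  I2 EX
t=13  I2 WR R2
t=14  I3 EX · I4→IntU
t=15  I3 WR R1 · I4 RO
t=16  I4 EX
t=17  I4 WR R2
t=18  I5→AddU
t=19  I5 RO
t=21  I5 EX
t=22  I5 WR R2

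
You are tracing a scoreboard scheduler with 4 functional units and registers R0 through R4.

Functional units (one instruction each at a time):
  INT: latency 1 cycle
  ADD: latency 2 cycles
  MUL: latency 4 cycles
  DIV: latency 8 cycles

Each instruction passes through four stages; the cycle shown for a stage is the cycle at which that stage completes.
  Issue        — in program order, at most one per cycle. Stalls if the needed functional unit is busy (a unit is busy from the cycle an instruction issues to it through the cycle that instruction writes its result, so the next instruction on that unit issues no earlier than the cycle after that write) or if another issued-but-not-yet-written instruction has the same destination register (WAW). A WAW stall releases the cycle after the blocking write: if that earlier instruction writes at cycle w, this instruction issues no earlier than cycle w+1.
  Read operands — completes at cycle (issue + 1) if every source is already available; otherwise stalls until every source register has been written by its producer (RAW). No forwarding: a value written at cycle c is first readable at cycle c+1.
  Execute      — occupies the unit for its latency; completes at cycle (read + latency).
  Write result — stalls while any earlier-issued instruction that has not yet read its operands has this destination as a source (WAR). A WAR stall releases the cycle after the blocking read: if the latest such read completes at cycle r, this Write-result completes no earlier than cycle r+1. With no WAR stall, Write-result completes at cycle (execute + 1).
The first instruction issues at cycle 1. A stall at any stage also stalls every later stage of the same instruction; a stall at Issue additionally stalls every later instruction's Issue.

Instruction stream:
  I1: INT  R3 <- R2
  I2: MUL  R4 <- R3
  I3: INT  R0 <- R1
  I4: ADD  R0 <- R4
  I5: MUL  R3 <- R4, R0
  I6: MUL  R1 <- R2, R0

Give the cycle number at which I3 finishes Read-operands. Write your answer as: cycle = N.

c1: I1→INT
c2: I1 RO, I2→MUL
c3: I1 EX
c4: I1 WR R3
c5: I2 RO, I3→INT
c6: I3 RO
c7: I3 EX
c8: I3 WR R0
c9: I2 EX, I4→ADD
c10: I2 WR R4
c11: I4 RO, I5→MUL
c13: I4 EX
c14: I4 WR R0
c15: I5 RO
c19: I5 EX
c20: I5 WR R3
c21: I6→MUL
c22: I6 RO
c26: I6 EX
c27: I6 WR R1

cycle = 6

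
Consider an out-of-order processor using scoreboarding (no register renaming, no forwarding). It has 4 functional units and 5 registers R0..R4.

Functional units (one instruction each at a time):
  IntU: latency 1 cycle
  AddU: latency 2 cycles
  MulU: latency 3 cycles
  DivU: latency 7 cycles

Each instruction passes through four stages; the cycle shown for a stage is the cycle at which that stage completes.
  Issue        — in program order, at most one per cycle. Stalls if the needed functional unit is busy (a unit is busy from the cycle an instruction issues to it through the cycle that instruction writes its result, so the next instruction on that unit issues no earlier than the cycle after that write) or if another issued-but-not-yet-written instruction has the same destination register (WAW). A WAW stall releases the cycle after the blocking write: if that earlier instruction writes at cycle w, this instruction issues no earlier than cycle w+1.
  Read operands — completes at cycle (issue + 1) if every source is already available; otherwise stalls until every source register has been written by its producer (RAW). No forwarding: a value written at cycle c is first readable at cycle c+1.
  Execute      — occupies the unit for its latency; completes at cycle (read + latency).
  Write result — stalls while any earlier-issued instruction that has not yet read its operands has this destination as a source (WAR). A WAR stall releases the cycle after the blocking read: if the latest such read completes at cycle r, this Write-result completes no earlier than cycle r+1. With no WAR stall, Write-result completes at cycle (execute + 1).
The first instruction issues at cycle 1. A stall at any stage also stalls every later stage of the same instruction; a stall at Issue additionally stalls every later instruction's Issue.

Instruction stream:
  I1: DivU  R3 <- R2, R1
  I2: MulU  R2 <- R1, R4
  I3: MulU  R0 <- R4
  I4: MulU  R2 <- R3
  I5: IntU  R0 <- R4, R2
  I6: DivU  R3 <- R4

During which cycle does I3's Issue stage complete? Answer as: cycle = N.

cycle = 8

1) issue 1, read 2, done 9, write 10
2) issue 2, read 3, done 6, write 7
3) issue 8, read 9, done 12, write 13  <struct: MulU busy until I2 writes@7>
4) issue 14, read 15, done 18, write 19  <struct: MulU busy until I3 writes@13>
5) issue 15, read 20, done 21, write 22  <RAW R2: wait I4 write@19>
6) issue 16, read 17, done 24, write 25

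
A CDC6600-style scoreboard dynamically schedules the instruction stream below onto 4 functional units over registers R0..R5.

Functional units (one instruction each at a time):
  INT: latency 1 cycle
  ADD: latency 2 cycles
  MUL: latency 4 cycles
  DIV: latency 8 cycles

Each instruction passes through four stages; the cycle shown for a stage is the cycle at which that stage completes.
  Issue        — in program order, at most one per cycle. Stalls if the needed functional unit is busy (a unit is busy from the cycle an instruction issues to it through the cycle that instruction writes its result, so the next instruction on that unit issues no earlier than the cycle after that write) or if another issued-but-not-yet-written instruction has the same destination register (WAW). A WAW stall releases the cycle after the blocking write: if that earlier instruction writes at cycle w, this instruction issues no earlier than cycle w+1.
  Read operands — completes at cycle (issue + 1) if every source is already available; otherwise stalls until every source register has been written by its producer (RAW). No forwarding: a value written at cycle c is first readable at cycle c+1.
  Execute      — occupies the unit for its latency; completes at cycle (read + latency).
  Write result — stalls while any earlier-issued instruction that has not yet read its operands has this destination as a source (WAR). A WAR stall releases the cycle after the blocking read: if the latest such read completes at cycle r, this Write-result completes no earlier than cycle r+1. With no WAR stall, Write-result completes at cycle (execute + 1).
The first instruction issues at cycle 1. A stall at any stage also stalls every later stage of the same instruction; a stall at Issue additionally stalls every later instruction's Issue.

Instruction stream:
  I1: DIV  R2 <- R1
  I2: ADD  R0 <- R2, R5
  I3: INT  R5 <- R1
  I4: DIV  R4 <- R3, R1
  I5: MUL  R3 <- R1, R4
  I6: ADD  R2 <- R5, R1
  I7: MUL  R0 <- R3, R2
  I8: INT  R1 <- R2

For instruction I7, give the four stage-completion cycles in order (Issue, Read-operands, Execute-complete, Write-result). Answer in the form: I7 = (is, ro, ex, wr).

t=1  I1 issues→DIV
t=2  I1 reads, I2 issues→ADD
t=3  I3 issues→INT
t=4  I3 reads
t=5  I3 exec-done
t=10  I1 exec-done
t=11  I1 writes R2
t=12  I2 reads, I4 issues→DIV
t=13  I3 writes R5, I4 reads, I5 issues→MUL
t=14  I2 exec-done
t=15  I2 writes R0
t=16  I6 issues→ADD
t=17  I6 reads
t=19  I6 exec-done
t=20  I6 writes R2
t=21  I4 exec-done
t=22  I4 writes R4
t=23  I5 reads
t=27  I5 exec-done
t=28  I5 writes R3
t=29  I7 issues→MUL
t=30  I7 reads, I8 issues→INT
t=31  I8 reads
t=32  I8 exec-done
t=33  I8 writes R1
t=34  I7 exec-done
t=35  I7 writes R0

I7 = (29, 30, 34, 35)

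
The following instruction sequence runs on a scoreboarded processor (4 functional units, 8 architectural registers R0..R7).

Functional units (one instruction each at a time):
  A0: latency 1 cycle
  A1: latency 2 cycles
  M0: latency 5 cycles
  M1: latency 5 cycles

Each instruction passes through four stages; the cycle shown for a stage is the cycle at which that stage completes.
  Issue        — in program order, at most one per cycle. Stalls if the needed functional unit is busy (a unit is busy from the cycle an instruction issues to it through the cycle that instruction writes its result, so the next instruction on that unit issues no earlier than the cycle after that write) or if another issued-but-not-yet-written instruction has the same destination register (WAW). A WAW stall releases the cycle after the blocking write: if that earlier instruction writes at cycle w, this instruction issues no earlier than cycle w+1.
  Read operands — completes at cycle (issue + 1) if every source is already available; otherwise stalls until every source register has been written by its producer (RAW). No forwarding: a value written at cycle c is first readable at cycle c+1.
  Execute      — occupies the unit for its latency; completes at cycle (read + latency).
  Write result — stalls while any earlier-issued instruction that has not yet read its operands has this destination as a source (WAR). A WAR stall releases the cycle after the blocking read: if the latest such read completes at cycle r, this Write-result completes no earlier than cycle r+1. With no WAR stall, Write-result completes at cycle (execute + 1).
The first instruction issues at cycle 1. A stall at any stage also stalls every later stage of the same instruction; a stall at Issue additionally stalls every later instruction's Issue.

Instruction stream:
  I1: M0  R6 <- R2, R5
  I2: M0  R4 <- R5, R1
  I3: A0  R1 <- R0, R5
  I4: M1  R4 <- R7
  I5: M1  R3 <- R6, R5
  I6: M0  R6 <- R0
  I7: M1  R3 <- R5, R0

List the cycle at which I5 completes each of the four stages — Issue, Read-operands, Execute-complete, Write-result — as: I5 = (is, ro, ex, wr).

I5 = (25, 26, 31, 32)

t=1  I1 issues→M0
t=2  I1 reads
t=7  I1 exec-done
t=8  I1 writes R6
t=9  I2 issues→M0
t=10  I2 reads · I3 issues→A0
t=11  I3 reads
t=12  I3 exec-done
t=13  I3 writes R1
t=15  I2 exec-done
t=16  I2 writes R4
t=17  I4 issues→M1
t=18  I4 reads
t=23  I4 exec-done
t=24  I4 writes R4
t=25  I5 issues→M1
t=26  I5 reads · I6 issues→M0
t=27  I6 reads
t=31  I5 exec-done
t=32  I5 writes R3 · I6 exec-done
t=33  I6 writes R6 · I7 issues→M1
t=34  I7 reads
t=39  I7 exec-done
t=40  I7 writes R3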